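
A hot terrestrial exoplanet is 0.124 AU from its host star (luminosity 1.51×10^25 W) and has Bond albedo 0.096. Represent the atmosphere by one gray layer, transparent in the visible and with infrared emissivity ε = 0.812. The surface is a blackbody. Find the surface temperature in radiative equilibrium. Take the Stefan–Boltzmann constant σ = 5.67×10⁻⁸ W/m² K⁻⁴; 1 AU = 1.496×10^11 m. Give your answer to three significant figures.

391 K

Orbital distance: d = 0.124 AU = 1.855×10^10 m.
Spreading L over a sphere of radius d: S = 1.51×10^25/(4π·1.86×10^10²) = 3492 W/m².
At the top of the atmosphere, σT_e⁴ = S(1−α)/4 = 789.2 W/m², giving T_e = 343.5 K.
The surface balance (absorbed SW + ε·downward IR = σT_s⁴) with T_a⁴ = T_s⁴/2 reduces to T_s = T_e·[2/(2−ε)]^¼ = 391.2 K.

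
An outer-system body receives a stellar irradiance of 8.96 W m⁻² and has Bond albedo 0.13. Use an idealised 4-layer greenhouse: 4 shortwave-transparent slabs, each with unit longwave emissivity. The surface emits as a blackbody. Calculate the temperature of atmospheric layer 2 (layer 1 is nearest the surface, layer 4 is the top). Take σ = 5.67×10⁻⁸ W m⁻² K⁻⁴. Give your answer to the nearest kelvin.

The effective emission temperature is T_e = [S(1−α)/(4σ)]^¼ = 76.57 K.
Each opaque layer satisfies 2T_j⁴ = T_{j−1}⁴ + T_{j+1}⁴, giving T_k⁴ = (N+1−k)T_e⁴.
With k = 2: T_2 = (4+1−2)^¼·76.57 K = 100.8 K.

101 K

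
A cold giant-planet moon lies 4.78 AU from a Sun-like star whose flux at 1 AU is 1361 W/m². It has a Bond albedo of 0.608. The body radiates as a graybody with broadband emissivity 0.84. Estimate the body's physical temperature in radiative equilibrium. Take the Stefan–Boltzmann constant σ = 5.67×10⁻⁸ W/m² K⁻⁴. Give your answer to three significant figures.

Flux at the orbit: S = 1361/(4.78)² = 59.57 W/m².
Averaging over the sphere, the absorbed flux is S(1−α)/4 = 5.838 W/m².
Radiative balance εσT⁴ = 5.838 gives T = [5.838/(0.84·σ)]^(1/4) = 105.2 K.

105 K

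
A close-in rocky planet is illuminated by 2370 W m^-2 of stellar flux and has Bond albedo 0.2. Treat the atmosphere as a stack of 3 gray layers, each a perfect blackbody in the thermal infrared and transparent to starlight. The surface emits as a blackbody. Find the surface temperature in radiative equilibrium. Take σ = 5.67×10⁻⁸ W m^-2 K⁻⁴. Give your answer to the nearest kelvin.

Top-of-atmosphere balance: σT_e⁴ = S(1−α)/4 = 474.0 W m^-2 → T_e = 302.4 K.
For an N-layer opaque stack, T_s⁴ = (N+1)T_e⁴, hence T_s = (4)^(1/4)×302.4 K = 427.6 K.

428 K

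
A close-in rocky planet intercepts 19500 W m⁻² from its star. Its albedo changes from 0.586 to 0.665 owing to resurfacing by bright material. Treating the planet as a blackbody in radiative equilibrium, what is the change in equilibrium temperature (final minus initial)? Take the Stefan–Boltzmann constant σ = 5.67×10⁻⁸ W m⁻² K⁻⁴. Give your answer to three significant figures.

-22.4 K

Initial: T₁ = [S(1−0.586)/(4σ)]^(1/4) = 434.4 K.
Final:   T₂ = [S(1−0.665)/(4σ)]^(1/4) = 412.0 K.
Change: 412.0 − 434.4 = -22.39 K.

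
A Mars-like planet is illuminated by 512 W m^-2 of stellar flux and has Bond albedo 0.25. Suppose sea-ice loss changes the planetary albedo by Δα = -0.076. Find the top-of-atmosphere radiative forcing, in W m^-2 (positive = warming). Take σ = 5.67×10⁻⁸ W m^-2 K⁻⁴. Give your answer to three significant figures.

9.73 W m^-2

TOA radiative forcing: ΔF = −S·Δα/4 = −512.0·(-0.076)/4 = 9.728 W m^-2.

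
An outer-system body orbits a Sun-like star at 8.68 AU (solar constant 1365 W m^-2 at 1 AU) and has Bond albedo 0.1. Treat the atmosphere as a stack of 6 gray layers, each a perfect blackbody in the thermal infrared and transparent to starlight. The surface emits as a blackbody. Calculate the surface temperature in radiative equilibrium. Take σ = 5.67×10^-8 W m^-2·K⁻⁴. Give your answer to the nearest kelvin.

150 kelvin

By the inverse-square law, S = 1365/8.68² = 18.12 W m^-2.
The effective emission temperature is T_e = [S(1−α)/(4σ)]^¼ = 92.08 K.
For an N-layer opaque stack, T_s⁴ = (N+1)T_e⁴, hence T_s = (7)^(1/4)×92.08 K = 149.8 K.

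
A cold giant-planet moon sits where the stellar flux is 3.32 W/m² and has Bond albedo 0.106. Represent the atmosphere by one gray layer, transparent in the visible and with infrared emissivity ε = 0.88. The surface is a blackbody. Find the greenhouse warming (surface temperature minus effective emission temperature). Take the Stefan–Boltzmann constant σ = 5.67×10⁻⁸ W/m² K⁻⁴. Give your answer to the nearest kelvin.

9 K

The planet radiates to space at T_e = [S(1−α)/(4σ)]^(1/4) = 60.15 K.
For a single slab of emissivity ε, T_s⁴ = 2T_e⁴/(2−ε); thus T_s = 60.15·(1.786)^(1/4) = 69.53 K.
Greenhouse warming: T_s − T_e = 9.382 K.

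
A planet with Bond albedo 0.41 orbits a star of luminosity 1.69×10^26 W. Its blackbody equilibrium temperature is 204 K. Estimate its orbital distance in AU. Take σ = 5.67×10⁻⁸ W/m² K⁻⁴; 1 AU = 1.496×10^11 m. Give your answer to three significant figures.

Required flux: S = 4σT⁴/(1−α) = 665.8 W/m².
From L = 4πd²S, d = √(1.69×10^26/(4π·665.8)) = 1.421×10^11 m = 0.9501 AU.

0.950 AU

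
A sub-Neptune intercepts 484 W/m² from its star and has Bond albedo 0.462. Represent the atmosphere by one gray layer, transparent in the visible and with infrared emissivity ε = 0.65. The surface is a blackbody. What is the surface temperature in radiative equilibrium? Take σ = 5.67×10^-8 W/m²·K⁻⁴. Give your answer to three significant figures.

The planet radiates to space at T_e = [S(1−α)/(4σ)]^(1/4) = 184.1 K.
For a single slab of emissivity ε, T_s⁴ = 2T_e⁴/(2−ε); thus T_s = 184.1·(1.481)^(1/4) = 203.1 K.

203 kelvin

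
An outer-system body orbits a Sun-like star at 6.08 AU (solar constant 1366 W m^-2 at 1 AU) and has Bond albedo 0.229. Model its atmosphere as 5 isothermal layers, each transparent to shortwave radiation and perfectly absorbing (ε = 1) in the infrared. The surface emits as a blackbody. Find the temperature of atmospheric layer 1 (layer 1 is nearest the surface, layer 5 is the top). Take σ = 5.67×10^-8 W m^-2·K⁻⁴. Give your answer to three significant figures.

158 K

By the inverse-square law, S = 1366/6.08² = 36.95 W m^-2.
The effective emission temperature is T_e = [S(1−α)/(4σ)]^¼ = 105.9 K.
The net upward flux σT_e⁴ is constant between every pair of levels, so T_k⁴ = (N+1−k)T_e⁴.
With k = 1: T_1 = (5+1−1)^¼·105.9 K = 158.3 K.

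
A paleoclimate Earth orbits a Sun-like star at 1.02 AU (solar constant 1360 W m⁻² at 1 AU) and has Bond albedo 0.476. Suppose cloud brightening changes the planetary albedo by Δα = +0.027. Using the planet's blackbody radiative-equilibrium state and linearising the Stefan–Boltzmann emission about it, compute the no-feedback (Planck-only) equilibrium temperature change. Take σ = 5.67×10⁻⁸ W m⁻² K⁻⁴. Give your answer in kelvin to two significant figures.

-3.0 kelvin

Irradiance scales as 1/d², so S = 1360 W m⁻² × (1/1.02)² = 1307 W m⁻².
Unperturbed T_e = [1307·(1−0.476)/(4σ)]^¼ = 234.4 K.
ΔF = −(S/4)Δα = −(1307/4)×(+0.027) = -8.824 W m⁻².
Linearising σT⁴ gives d(σT⁴)/dT = 4σT_e³ = 2.922 W m⁻² per K.
So ΔT₀ = -8.824/2.922 = -3.02 K.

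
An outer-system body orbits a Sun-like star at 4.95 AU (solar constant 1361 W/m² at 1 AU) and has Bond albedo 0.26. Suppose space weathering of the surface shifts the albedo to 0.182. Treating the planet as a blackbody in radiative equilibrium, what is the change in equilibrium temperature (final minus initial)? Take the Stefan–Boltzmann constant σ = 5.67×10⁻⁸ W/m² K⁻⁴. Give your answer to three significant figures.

Irradiance scales as 1/d², so S = 1361 W/m² × (1/4.95)² = 55.55 W/m².
Before: T₁ = [55.55·0.74/(4σ)]^(1/4) = 116.0 K.
After:  T₂ = [55.55·0.818/(4σ)]^(1/4) = 119.0 K.
ΔT = T₂ − T₁ = 2.944 K.

2.94 kelvin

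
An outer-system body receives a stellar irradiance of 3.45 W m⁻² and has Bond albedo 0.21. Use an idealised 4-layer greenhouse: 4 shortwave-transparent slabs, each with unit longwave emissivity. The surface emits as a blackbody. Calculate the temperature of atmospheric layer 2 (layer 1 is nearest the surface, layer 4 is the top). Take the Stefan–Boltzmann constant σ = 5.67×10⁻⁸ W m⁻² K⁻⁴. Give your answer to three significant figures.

77.5 kelvin

Top-of-atmosphere balance: σT_e⁴ = S(1−α)/4 = 0.6814 W m⁻² → T_e = 58.88 K.
The net upward flux σT_e⁴ is constant between every pair of levels, so T_k⁴ = (N+1−k)T_e⁴.
With k = 2: T_2 = (4+1−2)^¼·58.88 K = 77.49 K.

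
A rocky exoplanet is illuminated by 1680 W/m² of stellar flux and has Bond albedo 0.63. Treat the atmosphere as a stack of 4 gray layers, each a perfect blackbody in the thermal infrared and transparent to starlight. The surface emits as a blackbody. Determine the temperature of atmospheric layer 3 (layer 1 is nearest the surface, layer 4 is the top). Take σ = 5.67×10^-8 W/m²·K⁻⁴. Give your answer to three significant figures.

OLR = S(1−α)/4 = 155.4 W/m²; the top layer radiates at T_e = 228.8 K.
The net upward flux σT_e⁴ is constant between every pair of levels, so T_k⁴ = (N+1−k)T_e⁴.
T_3 = (2)^(1/4)·228.8 = 272.1 K.

272 kelvin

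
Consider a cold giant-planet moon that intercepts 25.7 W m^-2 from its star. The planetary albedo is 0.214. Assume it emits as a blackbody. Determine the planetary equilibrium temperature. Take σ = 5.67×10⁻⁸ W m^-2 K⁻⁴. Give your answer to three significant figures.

97.1 K

Absorbed flux (global mean): S(1−α)/4 = 25.70·0.786/4 = 5.050 W m^-2.
Set σT⁴ = 5.050 → T = (5.050/σ)^(1/4) = 97.15 K.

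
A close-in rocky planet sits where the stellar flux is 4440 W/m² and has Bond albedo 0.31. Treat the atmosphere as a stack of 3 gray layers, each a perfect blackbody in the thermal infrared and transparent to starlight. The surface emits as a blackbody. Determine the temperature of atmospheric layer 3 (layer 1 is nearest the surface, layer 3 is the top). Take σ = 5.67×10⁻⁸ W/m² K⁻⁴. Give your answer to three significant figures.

The effective emission temperature is T_e = [S(1−α)/(4σ)]^¼ = 340.9 K.
The net upward flux σT_e⁴ is constant between every pair of levels, so T_k⁴ = (N+1−k)T_e⁴.
With k = 3: T_3 = (3+1−3)^¼·340.9 K = 340.9 K.

341 kelvin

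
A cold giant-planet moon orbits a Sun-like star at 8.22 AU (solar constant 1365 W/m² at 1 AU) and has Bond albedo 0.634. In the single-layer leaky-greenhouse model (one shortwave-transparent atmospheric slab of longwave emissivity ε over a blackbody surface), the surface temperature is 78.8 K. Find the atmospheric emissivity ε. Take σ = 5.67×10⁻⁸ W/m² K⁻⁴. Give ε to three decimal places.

By the inverse-square law, S = 1365/8.22² = 20.20 W/m².
TOA balance gives T_e = 75.56 K.
Inverting T_s⁴ = 2T_e⁴/(2−ε): (T_e/T_s)⁴ = 0.8455, so ε = 2(1 − 0.8455) = 0.3090.

0.309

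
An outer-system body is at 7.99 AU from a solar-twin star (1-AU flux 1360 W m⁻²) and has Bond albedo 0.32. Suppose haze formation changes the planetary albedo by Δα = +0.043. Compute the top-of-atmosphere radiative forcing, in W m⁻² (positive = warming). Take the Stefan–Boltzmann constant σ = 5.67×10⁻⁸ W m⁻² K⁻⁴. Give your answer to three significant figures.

-0.229 W m⁻²

Flux at the orbit: S = 1360/(7.99)² = 21.30 W m⁻².
The change in absorbed flux is Δ[S(1−α)/4] = −SΔα/4 = -0.2290 W m⁻².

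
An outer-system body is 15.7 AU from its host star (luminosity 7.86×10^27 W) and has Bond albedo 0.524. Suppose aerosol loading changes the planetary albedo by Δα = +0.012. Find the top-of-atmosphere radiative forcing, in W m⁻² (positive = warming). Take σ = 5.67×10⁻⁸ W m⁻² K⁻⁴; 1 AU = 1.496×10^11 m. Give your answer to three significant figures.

d = 15.7 × 1.496×10^11 m = 2.349×10^12 m.
S = L/(4πd²) = 113.4 W m⁻².
ΔF = −(S/4)Δα = −(113.4/4)×(+0.012) = -0.3402 W m⁻².

-0.340 W m⁻²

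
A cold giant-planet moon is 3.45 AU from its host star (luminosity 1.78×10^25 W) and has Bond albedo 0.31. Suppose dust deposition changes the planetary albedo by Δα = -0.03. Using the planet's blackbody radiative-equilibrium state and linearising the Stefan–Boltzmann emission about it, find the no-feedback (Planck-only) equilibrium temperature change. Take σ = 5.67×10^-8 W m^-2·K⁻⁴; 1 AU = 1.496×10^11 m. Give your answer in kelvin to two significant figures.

d = 3.45 × 1.496×10^11 m = 5.161×10^11 m.
S = L/(4πd²) = 5.318 W m^-2.
Reference equilibrium: T_e = [S(1−α)/(4σ)]^(1/4) = 63.42 K.
The change in absorbed flux is Δ[S(1−α)/4] = −SΔα/4 = 0.03988 W m^-2.
Planck response: λ_P = 4σT_e³ = 4·5.67×10⁻⁸·(63.42)³ = 0.05785 W m^-2/K.
Hence the no-feedback warming is ΔF/(4σT_e³) = 0.689 K.

0.69 K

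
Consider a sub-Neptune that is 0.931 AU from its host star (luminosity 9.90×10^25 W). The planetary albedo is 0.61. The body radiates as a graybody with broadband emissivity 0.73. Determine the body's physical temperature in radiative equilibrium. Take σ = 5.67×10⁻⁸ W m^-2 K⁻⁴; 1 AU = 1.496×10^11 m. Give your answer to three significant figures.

176 kelvin

d = 0.931 × 1.496×10^11 m = 1.393×10^11 m.
Spreading L over a sphere of radius d: S = 9.90×10^25/(4π·1.39×10^11²) = 406.1 W m^-2.
Absorbed flux (global mean): S(1−α)/4 = 406.1·0.39/4 = 39.60 W m^-2.
Equating to εσT⁴ with ε = 0.73: T = (39.60/0.73σ)^(1/4) = 175.9 K.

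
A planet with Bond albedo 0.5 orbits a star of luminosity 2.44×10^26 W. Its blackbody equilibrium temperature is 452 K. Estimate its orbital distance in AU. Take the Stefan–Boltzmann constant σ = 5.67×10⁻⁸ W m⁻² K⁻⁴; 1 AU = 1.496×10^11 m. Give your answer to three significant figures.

The flux needed for this T is 4σT⁴/(1−0.5) = 18930 W m⁻².
S = L/(4πd²) → d = √(L/4πS) = √(2.44×10^26/(4π·18930)) = 3.202×10^10 m = 0.2141 AU.

0.214 AU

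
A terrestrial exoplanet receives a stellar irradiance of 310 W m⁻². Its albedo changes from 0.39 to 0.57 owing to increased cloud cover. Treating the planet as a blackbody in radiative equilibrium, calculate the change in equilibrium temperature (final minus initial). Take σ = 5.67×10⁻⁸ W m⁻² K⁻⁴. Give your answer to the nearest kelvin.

-14 kelvin

With α = 0.39, T₁ = 169.9 K.
Final:   T₂ = [S(1−0.57)/(4σ)]^(1/4) = 155.7 K.
ΔT = T₂ − T₁ = -14.22 K.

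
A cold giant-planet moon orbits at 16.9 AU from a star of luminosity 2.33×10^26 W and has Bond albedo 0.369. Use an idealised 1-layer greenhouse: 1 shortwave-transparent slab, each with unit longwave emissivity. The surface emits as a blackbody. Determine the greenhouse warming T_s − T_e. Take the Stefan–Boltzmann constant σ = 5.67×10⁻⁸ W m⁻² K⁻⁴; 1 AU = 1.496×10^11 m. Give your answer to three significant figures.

Orbital distance: d = 16.9 AU = 2.528×10^12 m.
Flux at the orbit: S = L/(4πd²) = 2.33×10^26/(4π·(2.53×10^12)²) = 2.901 W m⁻².
OLR = S(1−α)/4 = 0.4576 W m⁻²; the top layer radiates at T_e = 53.30 K.
Surface: T_s = (2)^¼·T_e = 63.38 K.
Warming: T_s − T_e = 10.08 K.

10.1 kelvin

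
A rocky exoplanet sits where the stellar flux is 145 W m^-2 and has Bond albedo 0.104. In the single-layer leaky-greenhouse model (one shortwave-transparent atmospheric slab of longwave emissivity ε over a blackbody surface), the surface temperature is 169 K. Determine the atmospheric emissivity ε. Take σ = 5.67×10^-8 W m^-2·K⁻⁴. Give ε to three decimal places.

TOA balance gives T_e = 154.7 K.
Inverting T_s⁴ = 2T_e⁴/(2−ε): (T_e/T_s)⁴ = 0.7022, so ε = 2(1 − 0.7022) = 0.5955.

0.596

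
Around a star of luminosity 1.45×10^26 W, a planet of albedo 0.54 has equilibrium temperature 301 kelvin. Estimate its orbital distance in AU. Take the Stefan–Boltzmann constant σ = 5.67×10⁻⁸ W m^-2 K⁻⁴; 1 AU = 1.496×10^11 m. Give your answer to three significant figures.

Energy balance gives S = 4σT⁴/(1−α) = 4047 W m^-2.
S = L/(4πd²) → d = √(L/4πS) = √(1.45×10^26/(4π·4047)) = 5.340×10^10 m = 0.3569 AU.

0.357 AU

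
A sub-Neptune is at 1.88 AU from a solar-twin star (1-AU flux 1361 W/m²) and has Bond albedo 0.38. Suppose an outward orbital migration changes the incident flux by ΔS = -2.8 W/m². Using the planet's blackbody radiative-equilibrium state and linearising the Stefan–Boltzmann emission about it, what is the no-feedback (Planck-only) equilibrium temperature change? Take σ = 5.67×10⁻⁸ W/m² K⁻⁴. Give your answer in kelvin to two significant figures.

Irradiance scales as 1/d², so S = 1361 W/m² × (1/1.88)² = 385.1 W/m².
Unperturbed T_e = [385.1·(1−0.38)/(4σ)]^¼ = 180.1 K.
ΔF = Δ[S(1−α)]/4 = (1−0.38)·-2.8/4 = -0.4340 W/m².
The Planck feedback parameter is 4σT_e³ = 1.325 W/m²/K.
So ΔT₀ = -0.4340/1.325 = -0.327 K.

-0.33 kelvin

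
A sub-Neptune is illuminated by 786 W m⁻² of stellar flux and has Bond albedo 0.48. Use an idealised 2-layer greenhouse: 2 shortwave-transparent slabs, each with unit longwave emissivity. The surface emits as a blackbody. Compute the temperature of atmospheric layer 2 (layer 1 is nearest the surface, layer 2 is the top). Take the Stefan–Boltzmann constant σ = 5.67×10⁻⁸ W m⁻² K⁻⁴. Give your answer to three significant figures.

206 K

Top-of-atmosphere balance: σT_e⁴ = S(1−α)/4 = 102.2 W m⁻² → T_e = 206.0 K.
Each opaque layer satisfies 2T_j⁴ = T_{j−1}⁴ + T_{j+1}⁴, giving T_k⁴ = (N+1−k)T_e⁴.
With k = 2: T_2 = (2+1−2)^¼·206.0 K = 206.0 K.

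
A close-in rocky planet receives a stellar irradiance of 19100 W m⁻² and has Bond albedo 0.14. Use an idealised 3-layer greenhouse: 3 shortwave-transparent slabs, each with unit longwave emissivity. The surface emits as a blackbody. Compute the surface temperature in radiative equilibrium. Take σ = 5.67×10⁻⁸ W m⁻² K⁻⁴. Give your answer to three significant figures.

OLR = S(1−α)/4 = 4106 W m⁻²; the top layer radiates at T_e = 518.8 K.
Layer-by-layer balance gives σT_s⁴ = (N+1)σT_e⁴, so T_s = 4^¼·518.8 = 733.6 K.

734 K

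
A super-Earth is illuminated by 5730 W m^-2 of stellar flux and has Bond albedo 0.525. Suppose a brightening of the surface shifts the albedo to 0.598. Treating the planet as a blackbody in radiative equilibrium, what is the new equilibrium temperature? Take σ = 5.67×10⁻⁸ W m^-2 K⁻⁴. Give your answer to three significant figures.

T₂ = [S(1−α₂)/(4σ)]^(1/4) = [5730·0.402/(4σ)]^(1/4) = 317.5 K.

317 K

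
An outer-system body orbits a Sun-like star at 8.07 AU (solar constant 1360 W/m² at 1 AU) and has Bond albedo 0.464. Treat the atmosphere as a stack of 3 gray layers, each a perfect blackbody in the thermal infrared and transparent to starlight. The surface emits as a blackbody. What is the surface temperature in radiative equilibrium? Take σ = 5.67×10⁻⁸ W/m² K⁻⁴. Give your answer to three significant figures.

By the inverse-square law, S = 1360/8.07² = 20.88 W/m².
OLR = S(1−α)/4 = 2.798 W/m²; the top layer radiates at T_e = 83.82 K.
Layer-by-layer balance gives σT_s⁴ = (N+1)σT_e⁴, so T_s = 4^¼·83.82 = 118.5 K.

119 kelvin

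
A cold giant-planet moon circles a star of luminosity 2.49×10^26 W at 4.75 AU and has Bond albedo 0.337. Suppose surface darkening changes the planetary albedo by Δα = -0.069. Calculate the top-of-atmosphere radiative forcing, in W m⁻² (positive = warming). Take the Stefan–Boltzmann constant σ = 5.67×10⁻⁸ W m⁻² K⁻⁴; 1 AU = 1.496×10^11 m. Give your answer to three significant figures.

0.677 W m⁻²

d = 4.75 × 1.496×10^11 m = 7.106×10^11 m.
Flux at the orbit: S = L/(4πd²) = 2.49×10^26/(4π·(7.11×10^11)²) = 39.24 W m⁻².
The change in absorbed flux is Δ[S(1−α)/4] = −SΔα/4 = 0.6769 W m⁻².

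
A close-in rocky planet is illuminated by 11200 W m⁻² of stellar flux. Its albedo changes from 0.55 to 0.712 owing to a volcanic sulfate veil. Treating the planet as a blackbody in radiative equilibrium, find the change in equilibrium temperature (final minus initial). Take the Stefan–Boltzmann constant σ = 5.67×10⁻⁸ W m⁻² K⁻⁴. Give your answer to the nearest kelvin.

Before: T₁ = [11200·0.45/(4σ)]^(1/4) = 386.1 K.
Final:   T₂ = [S(1−0.712)/(4σ)]^(1/4) = 345.3 K.
Change: 345.3 − 386.1 = -40.76 K.

-41 K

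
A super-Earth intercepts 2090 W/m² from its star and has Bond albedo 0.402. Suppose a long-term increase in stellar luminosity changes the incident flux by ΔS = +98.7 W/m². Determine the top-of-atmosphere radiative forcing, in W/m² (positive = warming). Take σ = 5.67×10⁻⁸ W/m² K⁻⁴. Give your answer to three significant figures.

Only a fraction (1−α) is absorbed and it's spread over 4πR², so ΔF = (1−α)ΔS/4 = 14.76 W/m².

14.8 W/m²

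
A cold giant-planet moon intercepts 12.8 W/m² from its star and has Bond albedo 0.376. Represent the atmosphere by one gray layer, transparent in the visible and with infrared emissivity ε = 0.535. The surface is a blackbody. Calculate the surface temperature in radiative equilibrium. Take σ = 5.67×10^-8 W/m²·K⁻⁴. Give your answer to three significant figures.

The planet radiates to space at T_e = [S(1−α)/(4σ)]^(1/4) = 77.03 K.
For a single slab of emissivity ε, T_s⁴ = 2T_e⁴/(2−ε); thus T_s = 77.03·(1.365)^(1/4) = 83.27 K.

83.3 kelvin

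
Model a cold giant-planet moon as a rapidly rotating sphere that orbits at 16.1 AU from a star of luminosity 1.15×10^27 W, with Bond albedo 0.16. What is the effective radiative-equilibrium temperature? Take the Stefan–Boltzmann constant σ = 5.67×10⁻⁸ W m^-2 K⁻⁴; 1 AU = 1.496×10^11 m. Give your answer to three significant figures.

Orbital distance: d = 16.1 AU = 2.409×10^12 m.
S = L/(4πd²) = 15.78 W m^-2.
Averaging over the sphere, the absorbed flux is S(1−α)/4 = 3.313 W m^-2.
Balancing against σT⁴: T = (3.313/5.67×10⁻⁸)^(1/4) = 87.43 K.

87.4 K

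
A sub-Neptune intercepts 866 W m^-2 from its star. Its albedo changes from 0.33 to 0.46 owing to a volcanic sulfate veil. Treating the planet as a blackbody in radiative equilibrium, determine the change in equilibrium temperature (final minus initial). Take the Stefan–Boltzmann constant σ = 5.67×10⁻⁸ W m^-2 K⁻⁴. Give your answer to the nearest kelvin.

Initial: T₁ = [S(1−0.33)/(4σ)]^(1/4) = 224.9 K.
After:  T₂ = [866.0·0.54/(4σ)]^(1/4) = 213.1 K.
Change: 213.1 − 224.9 = -11.81 K.

-12 K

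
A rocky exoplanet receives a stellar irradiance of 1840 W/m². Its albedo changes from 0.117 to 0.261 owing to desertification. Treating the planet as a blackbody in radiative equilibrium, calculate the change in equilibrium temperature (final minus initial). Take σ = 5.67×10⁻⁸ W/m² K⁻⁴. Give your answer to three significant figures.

-12.7 K

Before: T₁ = [1840·0.883/(4σ)]^(1/4) = 290.9 K.
Final:   T₂ = [S(1−0.261)/(4σ)]^(1/4) = 278.3 K.
ΔT = T₂ − T₁ = -12.66 K.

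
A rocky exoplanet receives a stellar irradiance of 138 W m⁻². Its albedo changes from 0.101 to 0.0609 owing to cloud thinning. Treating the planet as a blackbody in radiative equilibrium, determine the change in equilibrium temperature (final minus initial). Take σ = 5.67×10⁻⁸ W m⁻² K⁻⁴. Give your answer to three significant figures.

With α = 0.101, T₁ = 152.9 K.
After:  T₂ = [138.0·0.939/(4σ)]^(1/4) = 154.6 K.
ΔT = T₂ − T₁ = 1.678 K.

1.68 K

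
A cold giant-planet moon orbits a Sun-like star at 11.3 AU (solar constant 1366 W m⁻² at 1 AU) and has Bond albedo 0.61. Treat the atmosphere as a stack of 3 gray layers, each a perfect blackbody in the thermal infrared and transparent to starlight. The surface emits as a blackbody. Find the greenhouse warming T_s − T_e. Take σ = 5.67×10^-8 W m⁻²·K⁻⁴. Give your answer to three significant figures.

27.1 K

Flux at the orbit: S = 1366/(11.3)² = 10.70 W m⁻².
The effective emission temperature is T_e = [S(1−α)/(4σ)]^¼ = 65.49 K.
T_s = (N+1)^(1/4)·T_e = 92.62 K.
So the greenhouse effect raises the surface by 92.62 − 65.49 = 27.13 K.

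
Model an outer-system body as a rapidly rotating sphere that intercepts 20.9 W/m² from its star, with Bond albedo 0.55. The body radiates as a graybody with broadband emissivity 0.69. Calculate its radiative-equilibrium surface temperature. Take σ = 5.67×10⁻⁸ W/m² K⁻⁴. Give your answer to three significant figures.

88.0 K

Absorbed flux (global mean): S(1−α)/4 = 20.90·0.45/4 = 2.351 W/m².
Radiative balance εσT⁴ = 2.351 gives T = [2.351/(0.69·σ)]^(1/4) = 88.05 K.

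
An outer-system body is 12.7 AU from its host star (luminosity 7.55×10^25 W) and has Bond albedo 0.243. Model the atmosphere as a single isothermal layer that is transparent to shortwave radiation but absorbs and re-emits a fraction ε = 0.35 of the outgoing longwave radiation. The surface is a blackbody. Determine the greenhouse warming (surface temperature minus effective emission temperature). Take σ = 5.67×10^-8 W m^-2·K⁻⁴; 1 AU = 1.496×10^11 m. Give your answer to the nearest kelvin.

Orbital distance: d = 12.7 AU = 1.900×10^12 m.
Flux at the orbit: S = L/(4πd²) = 7.55×10^25/(4π·(1.90×10^12)²) = 1.664 W m^-2.
At the top of the atmosphere, σT_e⁴ = S(1−α)/4 = 0.3150 W m^-2, giving T_e = 48.55 K.
Surface balance with a leaky layer gives σT_s⁴ = σT_e⁴·2/(2−ε), so T_s = T_e·[2/(2−0.35)]^(1/4) = 50.94 K.
Greenhouse warming: T_s − T_e = 2.392 K.

2 kelvin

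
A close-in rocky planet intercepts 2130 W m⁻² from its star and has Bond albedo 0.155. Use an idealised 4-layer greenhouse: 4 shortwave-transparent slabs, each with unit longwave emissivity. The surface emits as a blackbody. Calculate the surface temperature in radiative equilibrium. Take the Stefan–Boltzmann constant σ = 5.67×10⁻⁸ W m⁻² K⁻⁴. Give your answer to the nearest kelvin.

446 K

The effective emission temperature is T_e = [S(1−α)/(4σ)]^¼ = 298.5 K.
Layer-by-layer balance gives σT_s⁴ = (N+1)σT_e⁴, so T_s = 5^¼·298.5 = 446.3 K.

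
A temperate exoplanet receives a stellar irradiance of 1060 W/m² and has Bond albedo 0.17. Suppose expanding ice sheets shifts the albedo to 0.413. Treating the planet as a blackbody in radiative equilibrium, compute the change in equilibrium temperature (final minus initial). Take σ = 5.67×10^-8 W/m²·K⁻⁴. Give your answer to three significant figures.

Initial: T₁ = [S(1−0.17)/(4σ)]^(1/4) = 249.6 K.
After:  T₂ = [1060·0.587/(4σ)]^(1/4) = 228.9 K.
Change: 228.9 − 249.6 = -20.70 K.

-20.7 K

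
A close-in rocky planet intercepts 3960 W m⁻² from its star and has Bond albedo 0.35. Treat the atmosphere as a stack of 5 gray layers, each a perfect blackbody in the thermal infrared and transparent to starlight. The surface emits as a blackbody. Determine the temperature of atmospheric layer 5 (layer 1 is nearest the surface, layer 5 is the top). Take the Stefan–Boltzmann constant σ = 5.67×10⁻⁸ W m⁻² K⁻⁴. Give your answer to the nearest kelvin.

326 kelvin

OLR = S(1−α)/4 = 643.5 W m⁻²; the top layer radiates at T_e = 326.4 K.
The net upward flux σT_e⁴ is constant between every pair of levels, so T_k⁴ = (N+1−k)T_e⁴.
With k = 5: T_5 = (5+1−5)^¼·326.4 K = 326.4 K.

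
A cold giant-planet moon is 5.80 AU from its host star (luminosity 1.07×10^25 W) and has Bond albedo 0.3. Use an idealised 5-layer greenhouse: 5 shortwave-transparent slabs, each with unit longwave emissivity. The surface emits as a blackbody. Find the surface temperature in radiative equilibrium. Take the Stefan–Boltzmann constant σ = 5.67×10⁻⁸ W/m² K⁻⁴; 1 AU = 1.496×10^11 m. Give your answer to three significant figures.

Orbital distance: d = 5.80 AU = 8.677×10^11 m.
Spreading L over a sphere of radius d: S = 1.07×10^25/(4π·8.68×10^11²) = 1.131 W/m².
The effective emission temperature is T_e = [S(1−α)/(4σ)]^¼ = 43.22 K.
For an N-layer opaque stack, T_s⁴ = (N+1)T_e⁴, hence T_s = (6)^(1/4)×43.22 K = 67.65 K.

67.6 kelvin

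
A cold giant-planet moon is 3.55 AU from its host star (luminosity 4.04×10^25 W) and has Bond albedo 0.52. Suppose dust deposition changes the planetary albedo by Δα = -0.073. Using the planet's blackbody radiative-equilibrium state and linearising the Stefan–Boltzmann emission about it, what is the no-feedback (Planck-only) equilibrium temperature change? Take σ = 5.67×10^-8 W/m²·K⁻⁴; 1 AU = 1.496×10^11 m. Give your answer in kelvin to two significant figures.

Orbital distance: d = 3.55 AU = 5.311×10^11 m.
S = L/(4πd²) = 11.40 W/m².
Reference equilibrium: T_e = [S(1−α)/(4σ)]^(1/4) = 70.08 K.
TOA radiative forcing: ΔF = −S·Δα/4 = −11.40·(-0.073)/4 = 0.2080 W/m².
The Planck feedback parameter is 4σT_e³ = 0.07807 W/m²/K.
So ΔT₀ = 0.2080/0.07807 = 2.66 K.

2.7 kelvin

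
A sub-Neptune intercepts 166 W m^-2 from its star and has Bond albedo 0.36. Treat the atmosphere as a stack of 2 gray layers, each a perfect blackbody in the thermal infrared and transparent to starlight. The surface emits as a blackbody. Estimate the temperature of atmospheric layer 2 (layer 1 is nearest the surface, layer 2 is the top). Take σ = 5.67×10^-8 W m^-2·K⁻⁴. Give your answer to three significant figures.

Top-of-atmosphere balance: σT_e⁴ = S(1−α)/4 = 26.56 W m^-2 → T_e = 147.1 K.
Each opaque layer satisfies 2T_j⁴ = T_{j−1}⁴ + T_{j+1}⁴, giving T_k⁴ = (N+1−k)T_e⁴.
T_2 = (1)^(1/4)·147.1 = 147.1 K.

147 K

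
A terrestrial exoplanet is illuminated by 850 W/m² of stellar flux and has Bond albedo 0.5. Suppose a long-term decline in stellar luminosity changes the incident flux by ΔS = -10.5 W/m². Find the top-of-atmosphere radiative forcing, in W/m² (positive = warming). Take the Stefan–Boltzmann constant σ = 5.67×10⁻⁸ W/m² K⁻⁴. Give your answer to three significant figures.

Only a fraction (1−α) is absorbed and it's spread over 4πR², so ΔF = (1−α)ΔS/4 = -1.312 W/m².

-1.31 W/m²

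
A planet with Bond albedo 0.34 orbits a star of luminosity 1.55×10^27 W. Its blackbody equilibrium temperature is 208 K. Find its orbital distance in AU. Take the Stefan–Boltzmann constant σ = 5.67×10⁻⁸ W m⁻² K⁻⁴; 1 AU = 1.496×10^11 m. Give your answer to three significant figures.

The flux needed for this T is 4σT⁴/(1−0.34) = 643.2 W m⁻².
From L = 4πd²S, d = √(1.55×10^27/(4π·643.2)) = 4.379×10^11 m = 2.927 AU.

2.93 AU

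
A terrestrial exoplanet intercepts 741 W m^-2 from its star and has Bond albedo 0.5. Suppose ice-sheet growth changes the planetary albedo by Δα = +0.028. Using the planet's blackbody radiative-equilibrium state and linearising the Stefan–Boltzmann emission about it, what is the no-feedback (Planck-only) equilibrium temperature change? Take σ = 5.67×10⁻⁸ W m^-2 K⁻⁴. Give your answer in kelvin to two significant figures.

-2.8 K

The baseline emission temperature is T_e = 201.0 K.
ΔF = −(S/4)Δα = −(741.0/4)×(+0.028) = -5.187 W m^-2.
Planck response: λ_P = 4σT_e³ = 4·5.67×10⁻⁸·(201.0)³ = 1.843 W m^-2/K.
So ΔT₀ = -5.187/1.843 = -2.81 K.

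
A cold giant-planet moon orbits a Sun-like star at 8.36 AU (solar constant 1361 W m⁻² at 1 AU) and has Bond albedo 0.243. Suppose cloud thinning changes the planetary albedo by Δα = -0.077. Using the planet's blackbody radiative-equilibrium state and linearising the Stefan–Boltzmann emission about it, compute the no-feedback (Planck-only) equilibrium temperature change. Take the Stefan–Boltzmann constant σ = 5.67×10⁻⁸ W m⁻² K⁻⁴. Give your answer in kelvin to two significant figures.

2.3 K

Irradiance scales as 1/d², so S = 1361 W m⁻² × (1/8.36)² = 19.47 W m⁻².
Unperturbed T_e = [19.47·(1−0.243)/(4σ)]^¼ = 89.79 K.
The change in absorbed flux is Δ[S(1−α)/4] = −SΔα/4 = 0.3749 W m⁻².
The Planck feedback parameter is 4σT_e³ = 0.1642 W m⁻²/K.
So ΔT₀ = 0.3749/0.1642 = 2.28 K.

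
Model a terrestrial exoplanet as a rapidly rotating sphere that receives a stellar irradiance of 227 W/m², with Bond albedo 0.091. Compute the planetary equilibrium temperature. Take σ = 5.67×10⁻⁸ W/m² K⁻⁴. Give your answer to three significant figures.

The planet absorbs (1−α)S over its disc πR² and re-emits over 4πR², so the mean absorbed flux is (1−0.091)·227.0/4 = 51.59 W/m².
In equilibrium σT⁴ equals this, so T = 173.7 K.

174 K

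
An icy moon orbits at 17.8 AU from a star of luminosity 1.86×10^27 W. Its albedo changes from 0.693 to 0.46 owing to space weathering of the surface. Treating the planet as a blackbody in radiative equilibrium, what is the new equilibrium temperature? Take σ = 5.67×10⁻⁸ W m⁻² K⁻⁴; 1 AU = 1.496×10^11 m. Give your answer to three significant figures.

84.0 kelvin

d = 17.8 × 1.496×10^11 m = 2.663×10^12 m.
Spreading L over a sphere of radius d: S = 1.86×10^27/(4π·2.66×10^12²) = 20.87 W m⁻².
New equilibrium: T₂ = [(1−0.46)·20.87/(4σ)]^(1/4) = 83.96 K.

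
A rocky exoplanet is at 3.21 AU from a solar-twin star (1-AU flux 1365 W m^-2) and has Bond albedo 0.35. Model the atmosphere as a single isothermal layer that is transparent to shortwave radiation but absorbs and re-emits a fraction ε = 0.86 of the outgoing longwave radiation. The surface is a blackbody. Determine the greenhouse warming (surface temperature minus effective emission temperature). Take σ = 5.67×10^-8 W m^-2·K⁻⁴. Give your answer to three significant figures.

Irradiance scales as 1/d², so S = 1365 W m^-2 × (1/3.21)² = 132.5 W m^-2.
At the top of the atmosphere, σT_e⁴ = S(1−α)/4 = 21.53 W m^-2, giving T_e = 139.6 K.
Surface balance with a leaky layer gives σT_s⁴ = σT_e⁴·2/(2−ε), so T_s = T_e·[2/(2−0.86)]^(1/4) = 160.6 K.
T_s − T_e = 160.6 − 139.6 = 21.06 K.

21.1 K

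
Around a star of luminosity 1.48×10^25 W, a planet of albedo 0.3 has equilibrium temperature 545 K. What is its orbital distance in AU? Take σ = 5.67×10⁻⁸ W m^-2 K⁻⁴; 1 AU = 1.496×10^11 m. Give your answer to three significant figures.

Required flux: S = 4σT⁴/(1−α) = 28580 W m^-2.
From L = 4πd²S, d = √(1.48×10^25/(4π·28580)) = 6.419×10^9 m = 0.04291 AU.

0.0429 AU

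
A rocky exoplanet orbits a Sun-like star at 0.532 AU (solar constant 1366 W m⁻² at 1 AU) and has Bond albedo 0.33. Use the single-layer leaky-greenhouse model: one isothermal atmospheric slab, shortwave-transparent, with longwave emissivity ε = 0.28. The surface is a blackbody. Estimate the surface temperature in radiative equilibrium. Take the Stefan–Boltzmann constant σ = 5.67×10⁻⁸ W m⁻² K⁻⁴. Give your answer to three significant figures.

359 K

Irradiance scales as 1/d², so S = 1366 W m⁻² × (1/0.532)² = 4826 W m⁻².
The planet radiates to space at T_e = [S(1−α)/(4σ)]^(1/4) = 345.6 K.
Surface balance with a leaky layer gives σT_s⁴ = σT_e⁴·2/(2−ε), so T_s = T_e·[2/(2−0.28)]^(1/4) = 358.8 K.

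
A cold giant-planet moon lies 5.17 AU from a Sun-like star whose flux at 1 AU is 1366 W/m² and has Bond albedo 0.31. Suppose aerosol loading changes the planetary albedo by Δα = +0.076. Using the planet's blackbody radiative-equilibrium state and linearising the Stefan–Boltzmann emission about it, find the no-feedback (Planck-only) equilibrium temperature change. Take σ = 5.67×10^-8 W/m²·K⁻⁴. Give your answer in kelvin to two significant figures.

-3.1 K

By the inverse-square law, S = 1366/5.17² = 51.11 W/m².
Unperturbed T_e = [51.11·(1−0.31)/(4σ)]^¼ = 111.7 K.
The change in absorbed flux is Δ[S(1−α)/4] = −SΔα/4 = -0.9710 W/m².
Linearising σT⁴ gives d(σT⁴)/dT = 4σT_e³ = 0.3158 W/m² per K.
Hence the no-feedback warming is ΔF/(4σT_e³) = -3.07 K.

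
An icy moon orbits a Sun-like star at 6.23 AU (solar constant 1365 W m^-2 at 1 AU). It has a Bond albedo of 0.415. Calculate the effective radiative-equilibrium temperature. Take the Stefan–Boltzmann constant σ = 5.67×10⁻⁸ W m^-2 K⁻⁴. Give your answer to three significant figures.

Irradiance scales as 1/d², so S = 1365 W m^-2 × (1/6.23)² = 35.17 W m^-2.
Averaging over the sphere, the absorbed flux is S(1−α)/4 = 5.143 W m^-2.
Set σT⁴ = 5.143 → T = (5.143/σ)^(1/4) = 97.59 K.

97.6 K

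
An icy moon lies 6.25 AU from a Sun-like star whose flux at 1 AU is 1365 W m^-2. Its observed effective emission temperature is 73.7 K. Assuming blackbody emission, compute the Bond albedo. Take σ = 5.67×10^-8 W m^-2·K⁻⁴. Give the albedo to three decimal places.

Flux at the orbit: S = 1365/(6.25)² = 34.94 W m^-2.
Energy balance: S(1−α)/4 = σT⁴, so 1−α = 4σT⁴/S.
σT⁴ = 1.673 W m^-2, so 4σT⁴ = 6.691 W m^-2.
Hence α = 1 − 6.691/34.94 = 0.8085.

0.809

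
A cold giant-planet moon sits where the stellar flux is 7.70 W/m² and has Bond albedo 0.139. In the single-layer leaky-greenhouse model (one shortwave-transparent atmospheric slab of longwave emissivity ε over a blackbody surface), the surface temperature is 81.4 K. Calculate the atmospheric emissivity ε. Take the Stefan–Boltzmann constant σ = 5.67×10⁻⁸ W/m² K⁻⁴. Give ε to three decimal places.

0.668

TOA balance gives T_e = 73.53 K.
T_s⁴ = T_e⁴·2/(2−ε) → ε = 2 − 2(T_e/T_s)⁴ = 2 − 2·(73.53/81.4)⁴ = 0.6684.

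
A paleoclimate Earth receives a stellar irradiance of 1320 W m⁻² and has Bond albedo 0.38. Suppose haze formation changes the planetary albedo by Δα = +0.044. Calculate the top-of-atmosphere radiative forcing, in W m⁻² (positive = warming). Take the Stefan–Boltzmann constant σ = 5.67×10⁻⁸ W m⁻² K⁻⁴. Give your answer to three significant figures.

ΔF = −(S/4)Δα = −(1320/4)×(+0.044) = -14.52 W m⁻².

-14.5 W m⁻²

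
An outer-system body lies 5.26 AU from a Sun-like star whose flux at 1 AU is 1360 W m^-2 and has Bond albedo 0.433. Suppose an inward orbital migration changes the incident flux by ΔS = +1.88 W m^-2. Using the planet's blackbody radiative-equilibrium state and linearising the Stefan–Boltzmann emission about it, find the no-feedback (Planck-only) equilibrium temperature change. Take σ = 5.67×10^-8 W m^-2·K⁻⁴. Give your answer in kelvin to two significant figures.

1.0 K

By the inverse-square law, S = 1360/5.26² = 49.15 W m^-2.
Unperturbed T_e = [49.15·(1−0.433)/(4σ)]^¼ = 105.3 K.
ΔF = Δ[S(1−α)]/4 = (1−0.433)·+1.88/4 = 0.2665 W m^-2.
Linearising σT⁴ gives d(σT⁴)/dT = 4σT_e³ = 0.2647 W m^-2 per K.
Hence the no-feedback warming is ΔF/(4σT_e³) = 1.01 K.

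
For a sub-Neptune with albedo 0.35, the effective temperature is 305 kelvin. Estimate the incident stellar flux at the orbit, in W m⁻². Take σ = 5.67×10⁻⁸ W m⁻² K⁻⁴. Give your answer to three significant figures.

3020 W m⁻²

Invert the energy balance for S: S = 4σT⁴/(1−α).
The emitted flux is σT⁴ = 490.7 W m⁻².
So S = 4×490.7/(1−0.35) = 3019 W m⁻².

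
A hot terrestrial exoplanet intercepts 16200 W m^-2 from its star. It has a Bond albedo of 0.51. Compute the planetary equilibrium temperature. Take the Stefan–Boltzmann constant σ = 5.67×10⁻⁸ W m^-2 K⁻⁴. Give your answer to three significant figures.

Absorbed flux (global mean): S(1−α)/4 = 16200·0.49/4 = 1984 W m^-2.
Set σT⁴ = 1984 → T = (1984/σ)^(1/4) = 432.5 K.

433 K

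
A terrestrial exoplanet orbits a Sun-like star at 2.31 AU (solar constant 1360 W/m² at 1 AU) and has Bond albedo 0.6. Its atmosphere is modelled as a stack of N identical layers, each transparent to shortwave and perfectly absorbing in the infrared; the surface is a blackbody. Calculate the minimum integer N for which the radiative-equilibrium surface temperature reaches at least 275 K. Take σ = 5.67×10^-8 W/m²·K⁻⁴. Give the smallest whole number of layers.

12

By the inverse-square law, S = 1360/2.31² = 254.9 W/m².
The effective emission temperature is T_e = [S(1−α)/(4σ)]^¼ = 145.6 K.
T_s = (N+1)^(1/4)·T_e ≥ 275 K requires N+1 ≥ (T_s/T_e)⁴ = (275/145.6)⁴ = 12.723.
Rounding up, N = 12.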